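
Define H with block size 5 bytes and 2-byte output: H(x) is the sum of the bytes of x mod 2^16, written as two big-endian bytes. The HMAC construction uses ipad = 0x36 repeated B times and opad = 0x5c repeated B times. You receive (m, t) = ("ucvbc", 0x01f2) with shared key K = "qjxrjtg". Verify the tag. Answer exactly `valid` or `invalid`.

valid

Key "qjxrjtg" = 71 6a 78 72 6a 74 67 is 7 bytes > B = 5, so hash it first: H(key) = 03 0a, then zero-pad to 5 bytes: K' = 03 0a 00 00 00.
K' ⊕ ipad = 35 3c 36 36 36; K' ⊕ opad = 5f 56 5c 5c 5c.
Inner hash: sum = 53+60+54+54+54+117+99+118+98+99 = 806 → 03 26.
Outer hash (recomputed tag): sum = 95+86+92+92+92+3+38 = 498 → 01 f2.
Recomputed tag = 01f2; claimed = 01f2 → match.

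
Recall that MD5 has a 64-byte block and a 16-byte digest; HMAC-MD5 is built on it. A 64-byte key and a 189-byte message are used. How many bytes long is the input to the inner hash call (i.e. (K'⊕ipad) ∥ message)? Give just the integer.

Key is 64 ≤ 64 bytes, zero-padded: |K'| = 64.
Inner input = (K'⊕ipad) ∥ m → 64 + 189 = 253 bytes.

253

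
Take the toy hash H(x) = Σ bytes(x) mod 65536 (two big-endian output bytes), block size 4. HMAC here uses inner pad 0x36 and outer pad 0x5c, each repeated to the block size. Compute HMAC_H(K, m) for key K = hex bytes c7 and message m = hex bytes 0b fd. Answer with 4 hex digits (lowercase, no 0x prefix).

024c

Key hex bytes c7 is 1 byte ≤ B = 4; zero-pad to 4 bytes: K' = c7 00 00 00.
K' ⊕ ipad = f1 36 36 36.  K' ⊕ opad = 9b 5c 5c 5c.
Inner input = (K'⊕ipad) ∥ m = f1 36 36 36 ∥ 0b fd.
Inner hash: sum = 241+54+54+54+11+253 = 667 → 02 9b.
Outer input = (K'⊕opad) ∥ inner = 9b 5c 5c 5c ∥ 02 9b.
Outer hash (tag): sum = 155+92+92+92+2+155 = 588 → 02 4c.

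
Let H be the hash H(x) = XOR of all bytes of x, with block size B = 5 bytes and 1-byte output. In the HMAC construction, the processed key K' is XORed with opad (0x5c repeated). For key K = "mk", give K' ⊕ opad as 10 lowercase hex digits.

31375c5c5c

Key "mk" = 6d 6b is 2 bytes ≤ B = 5; zero-pad to 5 bytes: K' = 6d 6b 00 00 00.
XOR each byte with 0x5c: 6d⊕5c=31, 6b⊕5c=37, 00⊕5c=5c, 00⊕5c=5c, 00⊕5c=5c.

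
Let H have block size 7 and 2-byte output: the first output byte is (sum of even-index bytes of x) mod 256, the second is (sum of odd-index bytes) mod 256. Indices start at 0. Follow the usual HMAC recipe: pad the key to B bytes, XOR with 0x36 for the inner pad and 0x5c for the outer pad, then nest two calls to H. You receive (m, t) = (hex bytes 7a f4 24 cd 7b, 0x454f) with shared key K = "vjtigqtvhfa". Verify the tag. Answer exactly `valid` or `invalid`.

Key "vjtigqtvhfa" = 76 6a 74 69 67 71 74 76 68 66 61 is 11 bytes > B = 7, so hash it first: H(key) = 8e 20, then zero-pad to 7 bytes: K' = 8e 20 00 00 00 00 00.
K' ⊕ ipad = b8 16 36 36 36 36 36; K' ⊕ opad = d2 7c 5c 5c 5c 5c 5c.
Inner hash: even-index sum = 795 mod 256 = 27; odd-index sum = 411 mod 256 = 155 → 1b 9b.
Outer hash (recomputed tag): even-index sum = 641 mod 256 = 129; odd-index sum = 335 mod 256 = 79 → 81 4f.
Recomputed tag = 814f; claimed = 454f → mismatch.

invalid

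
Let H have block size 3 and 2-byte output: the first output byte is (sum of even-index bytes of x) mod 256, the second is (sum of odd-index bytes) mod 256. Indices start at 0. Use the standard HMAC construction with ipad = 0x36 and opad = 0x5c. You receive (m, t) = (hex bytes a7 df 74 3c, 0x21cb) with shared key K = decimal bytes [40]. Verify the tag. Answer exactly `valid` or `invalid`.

valid

Key decimal bytes [40] = 28 is 1 byte ≤ B = 3; zero-pad to 3 bytes: K' = 28 00 00.
K' ⊕ ipad = 1e 36 36; K' ⊕ opad = 74 5c 5c.
Inner hash: even-index sum = 367 mod 256 = 111; odd-index sum = 337 mod 256 = 81 → 6f 51.
Outer hash (recomputed tag): even-index sum = 289 mod 256 = 33; odd-index sum = 203 mod 256 = 203 → 21 cb.
Recomputed tag = 21cb; claimed = 21cb → match.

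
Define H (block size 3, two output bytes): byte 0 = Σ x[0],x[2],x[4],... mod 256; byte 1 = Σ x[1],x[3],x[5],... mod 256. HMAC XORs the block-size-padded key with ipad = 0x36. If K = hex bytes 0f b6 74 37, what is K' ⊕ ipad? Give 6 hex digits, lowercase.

Key hex bytes 0f b6 74 37 is 4 bytes > B = 3, so hash it first: H(key) = 83 ed, then zero-pad to 3 bytes: K' = 83 ed 00.
XOR each byte with 0x36: 83⊕36=b5, ed⊕36=db, 00⊕36=36.

b5db36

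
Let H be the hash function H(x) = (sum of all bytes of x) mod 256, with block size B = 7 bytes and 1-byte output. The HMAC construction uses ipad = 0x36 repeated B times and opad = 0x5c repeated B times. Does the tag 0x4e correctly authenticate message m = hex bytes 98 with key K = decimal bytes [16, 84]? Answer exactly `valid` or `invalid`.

Key decimal bytes [16, 84] = 10 54 is 2 bytes ≤ B = 7; zero-pad to 7 bytes: K' = 10 54 00 00 00 00 00.
K' ⊕ ipad = 26 62 36 36 36 36 36; K' ⊕ opad = 4c 08 5c 5c 5c 5c 5c.
Inner hash: sum = 38+98+54+54+54+54+54+152 = 558; mod 256 = 46 → 2e.
Outer hash (recomputed tag): sum = 76+8+92+92+92+92+92+46 = 590; mod 256 = 78 → 4e.
Recomputed tag = 4e; claimed = 4e → match.

valid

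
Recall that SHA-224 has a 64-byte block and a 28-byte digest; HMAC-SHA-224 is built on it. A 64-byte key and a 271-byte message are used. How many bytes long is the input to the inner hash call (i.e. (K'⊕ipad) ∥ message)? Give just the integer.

335

Key is 64 ≤ 64 bytes, zero-padded: |K'| = 64.
Inner input = (K'⊕ipad) ∥ m → 64 + 271 = 335 bytes.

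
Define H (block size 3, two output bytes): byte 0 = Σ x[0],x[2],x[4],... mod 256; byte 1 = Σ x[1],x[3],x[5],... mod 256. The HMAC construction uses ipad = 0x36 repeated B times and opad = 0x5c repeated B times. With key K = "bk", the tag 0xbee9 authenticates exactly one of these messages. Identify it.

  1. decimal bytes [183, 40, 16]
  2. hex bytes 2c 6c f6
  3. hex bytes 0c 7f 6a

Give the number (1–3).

1

Key "bk" = 62 6b is 2 bytes ≤ B = 3; zero-pad to 3 bytes: K' = 62 6b 00.
K' ⊕ ipad = 54 5d 36; K' ⊕ opad = 3e 37 5c.
m1: inner = H(54 5d 36 b7 28 10) = b2 24; tag = H(3e 37 5c b2 24) = bee9 ← matches
m2: inner = H(54 5d 36 2c 6c f6) = f6 7f; tag = H(3e 37 5c f6 7f) = 192d
m3: inner = H(54 5d 36 0c 7f 6a) = 09 d3; tag = H(3e 37 5c 09 d3) = 6d40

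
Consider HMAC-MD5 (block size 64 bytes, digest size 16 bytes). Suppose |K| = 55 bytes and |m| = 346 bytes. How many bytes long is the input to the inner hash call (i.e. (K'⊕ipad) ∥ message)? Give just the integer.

410

Key is 55 ≤ 64 bytes, zero-padded: |K'| = 64.
Inner input = (K'⊕ipad) ∥ m → 64 + 346 = 410 bytes.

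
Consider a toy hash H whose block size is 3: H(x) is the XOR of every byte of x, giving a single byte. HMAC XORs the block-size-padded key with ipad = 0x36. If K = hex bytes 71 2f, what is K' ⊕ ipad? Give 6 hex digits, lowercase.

471936

Key hex bytes 71 2f is 2 bytes ≤ B = 3; zero-pad to 3 bytes: K' = 71 2f 00.
XOR each byte with 0x36: 71⊕36=47, 2f⊕36=19, 00⊕36=36.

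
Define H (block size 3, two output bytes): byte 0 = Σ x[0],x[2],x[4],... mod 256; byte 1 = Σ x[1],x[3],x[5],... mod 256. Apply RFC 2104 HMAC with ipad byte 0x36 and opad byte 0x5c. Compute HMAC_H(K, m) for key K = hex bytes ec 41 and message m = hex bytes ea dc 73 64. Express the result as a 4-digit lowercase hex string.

e06d

Key hex bytes ec 41 is 2 bytes ≤ B = 3; zero-pad to 3 bytes: K' = ec 41 00.
K' ⊕ ipad = da 77 36.  K' ⊕ opad = b0 1d 5c.
Inner input = (K'⊕ipad) ∥ m = da 77 36 ∥ ea dc 73 64.
Inner hash: even-index sum = 592 mod 256 = 80; odd-index sum = 468 mod 256 = 212 → 50 d4.
Outer input = (K'⊕opad) ∥ inner = b0 1d 5c ∥ 50 d4.
Outer hash (tag): even-index sum = 480 mod 256 = 224; odd-index sum = 109 mod 256 = 109 → e0 6d.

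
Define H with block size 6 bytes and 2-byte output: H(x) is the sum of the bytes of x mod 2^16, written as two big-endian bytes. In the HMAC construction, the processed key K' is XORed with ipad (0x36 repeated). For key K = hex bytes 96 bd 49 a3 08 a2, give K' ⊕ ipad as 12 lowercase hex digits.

a08b7f953e94

Key hex bytes 96 bd 49 a3 08 a2 is exactly B = 6 bytes: K' = 96 bd 49 a3 08 a2.
XOR each byte with 0x36: 96⊕36=a0, bd⊕36=8b, 49⊕36=7f, a3⊕36=95, 08⊕36=3e, a2⊕36=94.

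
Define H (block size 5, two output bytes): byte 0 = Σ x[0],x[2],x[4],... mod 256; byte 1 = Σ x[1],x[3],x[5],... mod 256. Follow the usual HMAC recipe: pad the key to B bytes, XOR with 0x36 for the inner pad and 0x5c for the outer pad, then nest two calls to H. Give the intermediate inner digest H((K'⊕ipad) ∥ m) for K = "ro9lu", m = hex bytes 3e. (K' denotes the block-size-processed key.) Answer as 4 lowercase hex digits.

Key "ro9lu" = 72 6f 39 6c 75 is exactly B = 5 bytes: K' = 72 6f 39 6c 75.
K' ⊕ ipad = 44 59 0f 5a 43.
Inner input = 44 59 0f 5a 43 ∥ 3e.
Inner hash: even-index sum = 150 mod 256 = 150; odd-index sum = 241 mod 256 = 241 → 96 f1.

96f1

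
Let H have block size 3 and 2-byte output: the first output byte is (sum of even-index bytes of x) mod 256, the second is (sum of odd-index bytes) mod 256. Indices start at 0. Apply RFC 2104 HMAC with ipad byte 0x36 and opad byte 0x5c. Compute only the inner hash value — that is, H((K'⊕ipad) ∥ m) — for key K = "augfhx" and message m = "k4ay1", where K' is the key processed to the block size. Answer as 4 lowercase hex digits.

e962

Key "augfhx" = 61 75 67 66 68 78 is 6 bytes > B = 3, so hash it first: H(key) = 30 53, then zero-pad to 3 bytes: K' = 30 53 00.
K' ⊕ ipad = 06 65 36.
Inner input = 06 65 36 ∥ 6b 34 61 79 31.
Inner hash: even-index sum = 233 mod 256 = 233; odd-index sum = 354 mod 256 = 98 → e9 62.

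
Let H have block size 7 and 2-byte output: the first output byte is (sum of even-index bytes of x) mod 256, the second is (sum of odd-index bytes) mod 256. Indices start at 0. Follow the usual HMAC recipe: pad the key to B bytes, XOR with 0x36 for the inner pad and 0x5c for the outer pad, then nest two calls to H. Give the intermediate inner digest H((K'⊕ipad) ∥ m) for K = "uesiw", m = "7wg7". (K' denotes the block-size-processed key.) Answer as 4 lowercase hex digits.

Key "uesiw" = 75 65 73 69 77 is 5 bytes ≤ B = 7; zero-pad to 7 bytes: K' = 75 65 73 69 77 00 00.
K' ⊕ ipad = 43 53 45 5f 41 36 36.
Inner input = 43 53 45 5f 41 36 36 ∥ 37 77 67 37.
Inner hash: even-index sum = 429 mod 256 = 173; odd-index sum = 390 mod 256 = 134 → ad 86.

ad86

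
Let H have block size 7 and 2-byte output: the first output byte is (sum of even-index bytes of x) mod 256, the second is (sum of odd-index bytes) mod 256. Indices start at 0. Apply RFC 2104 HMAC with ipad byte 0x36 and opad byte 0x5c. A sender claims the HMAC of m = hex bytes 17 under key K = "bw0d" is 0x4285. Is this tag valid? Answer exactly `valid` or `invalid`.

valid

Key "bw0d" = 62 77 30 64 is 4 bytes ≤ B = 7; zero-pad to 7 bytes: K' = 62 77 30 64 00 00 00.
K' ⊕ ipad = 54 41 06 52 36 36 36; K' ⊕ opad = 3e 2b 6c 38 5c 5c 5c.
Inner hash: even-index sum = 198 mod 256 = 198; odd-index sum = 224 mod 256 = 224 → c6 e0.
Outer hash (recomputed tag): even-index sum = 578 mod 256 = 66; odd-index sum = 389 mod 256 = 133 → 42 85.
Recomputed tag = 4285; claimed = 4285 → match.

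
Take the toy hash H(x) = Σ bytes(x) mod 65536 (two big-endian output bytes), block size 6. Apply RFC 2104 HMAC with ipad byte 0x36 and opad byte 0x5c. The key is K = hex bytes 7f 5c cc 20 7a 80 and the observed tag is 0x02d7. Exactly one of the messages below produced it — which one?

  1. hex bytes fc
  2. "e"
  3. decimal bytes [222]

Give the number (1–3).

Key hex bytes 7f 5c cc 20 7a 80 is exactly B = 6 bytes: K' = 7f 5c cc 20 7a 80.
K' ⊕ ipad = 49 6a fa 16 4c b6; K' ⊕ opad = 23 00 90 7c 26 dc.
m1: inner = H(49 6a fa 16 4c b6 fc) = 03 c1; tag = H(23 00 90 7c 26 dc 03 c1) = 02f5
m2: inner = H(49 6a fa 16 4c b6 65) = 03 2a; tag = H(23 00 90 7c 26 dc 03 2a) = 025e
m3: inner = H(49 6a fa 16 4c b6 de) = 03 a3; tag = H(23 00 90 7c 26 dc 03 a3) = 02d7 ← matches

3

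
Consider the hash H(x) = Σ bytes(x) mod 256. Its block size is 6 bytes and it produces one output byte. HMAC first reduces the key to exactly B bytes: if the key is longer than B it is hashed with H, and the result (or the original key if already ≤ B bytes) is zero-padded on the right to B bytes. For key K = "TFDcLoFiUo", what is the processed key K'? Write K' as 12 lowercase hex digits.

6f0000000000

|K| = 10 > B = 6, so first hash the key.
H(K): sum = 84+70+68+99+76+111+70+105+85+111 = 879; mod 256 = 111 → 6f.
Zero-pad H(K) = 6f to 6 bytes: K' = 6f 00 00 00 00 00.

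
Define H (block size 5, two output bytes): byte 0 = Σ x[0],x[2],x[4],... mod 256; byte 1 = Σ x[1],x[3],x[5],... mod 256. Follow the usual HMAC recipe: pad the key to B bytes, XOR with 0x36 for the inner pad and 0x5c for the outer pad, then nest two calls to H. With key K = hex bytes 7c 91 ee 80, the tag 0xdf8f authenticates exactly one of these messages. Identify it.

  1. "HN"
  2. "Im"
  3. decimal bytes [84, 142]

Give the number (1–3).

3

Key hex bytes 7c 91 ee 80 is 4 bytes ≤ B = 5; zero-pad to 5 bytes: K' = 7c 91 ee 80 00.
K' ⊕ ipad = 4a a7 d8 b6 36; K' ⊕ opad = 20 cd b2 dc 5c.
m1: inner = H(4a a7 d8 b6 36 48 4e) = a6 a5; tag = H(20 cd b2 dc 5c a6 a5) = d34f
m2: inner = H(4a a7 d8 b6 36 49 6d) = c5 a6; tag = H(20 cd b2 dc 5c c5 a6) = d46e
m3: inner = H(4a a7 d8 b6 36 54 8e) = e6 b1; tag = H(20 cd b2 dc 5c e6 b1) = df8f ← matches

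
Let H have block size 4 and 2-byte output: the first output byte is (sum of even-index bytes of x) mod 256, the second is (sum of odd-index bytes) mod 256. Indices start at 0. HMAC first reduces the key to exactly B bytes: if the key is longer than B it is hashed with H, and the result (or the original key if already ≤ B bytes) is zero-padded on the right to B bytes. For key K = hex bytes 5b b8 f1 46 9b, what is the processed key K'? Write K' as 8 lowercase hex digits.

e7fe0000

|K| = 5 > B = 4, so first hash the key.
H(K): even-index sum = 487 mod 256 = 231; odd-index sum = 254 mod 256 = 254 → e7 fe.
Zero-pad H(K) = e7 fe to 4 bytes: K' = e7 fe 00 00.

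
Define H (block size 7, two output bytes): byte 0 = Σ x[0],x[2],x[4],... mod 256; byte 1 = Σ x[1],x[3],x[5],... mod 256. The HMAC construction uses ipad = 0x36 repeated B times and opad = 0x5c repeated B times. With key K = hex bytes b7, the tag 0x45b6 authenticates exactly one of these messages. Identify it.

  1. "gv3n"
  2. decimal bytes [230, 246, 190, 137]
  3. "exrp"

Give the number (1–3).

Key hex bytes b7 is 1 byte ≤ B = 7; zero-pad to 7 bytes: K' = b7 00 00 00 00 00 00.
K' ⊕ ipad = 81 36 36 36 36 36 36; K' ⊕ opad = eb 5c 5c 5c 5c 5c 5c.
m1: inner = H(81 36 36 36 36 36 36 67 76 33 6e) = 07 3c; tag = H(eb 5c 5c 5c 5c 5c 5c 07 3c) = 3b1b
m2: inner = H(81 36 36 36 36 36 36 e6 f6 be 89) = a2 46; tag = H(eb 5c 5c 5c 5c 5c 5c a2 46) = 45b6 ← matches
m3: inner = H(81 36 36 36 36 36 36 65 78 72 70) = 0b 79; tag = H(eb 5c 5c 5c 5c 5c 5c 0b 79) = 781f

2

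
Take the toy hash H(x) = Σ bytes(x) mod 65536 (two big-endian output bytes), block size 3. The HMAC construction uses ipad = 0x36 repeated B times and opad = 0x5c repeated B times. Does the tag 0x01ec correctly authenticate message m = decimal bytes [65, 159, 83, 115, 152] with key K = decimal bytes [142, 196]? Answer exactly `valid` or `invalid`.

Key decimal bytes [142, 196] = 8e c4 is 2 bytes ≤ B = 3; zero-pad to 3 bytes: K' = 8e c4 00.
K' ⊕ ipad = b8 f2 36; K' ⊕ opad = d2 98 5c.
Inner hash: sum = 184+242+54+65+159+83+115+152 = 1054 → 04 1e.
Outer hash (recomputed tag): sum = 210+152+92+4+30 = 488 → 01 e8.
Recomputed tag = 01e8; claimed = 01ec → mismatch.

invalid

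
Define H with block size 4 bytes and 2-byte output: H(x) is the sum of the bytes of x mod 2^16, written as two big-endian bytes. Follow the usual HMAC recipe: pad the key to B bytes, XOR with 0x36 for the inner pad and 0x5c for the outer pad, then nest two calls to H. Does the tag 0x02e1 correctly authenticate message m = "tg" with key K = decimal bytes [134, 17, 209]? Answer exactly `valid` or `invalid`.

Key decimal bytes [134, 17, 209] = 86 11 d1 is 3 bytes ≤ B = 4; zero-pad to 4 bytes: K' = 86 11 d1 00.
K' ⊕ ipad = b0 27 e7 36; K' ⊕ opad = da 4d 8d 5c.
Inner hash: sum = 176+39+231+54+116+103 = 719 → 02 cf.
Outer hash (recomputed tag): sum = 218+77+141+92+2+207 = 737 → 02 e1.
Recomputed tag = 02e1; claimed = 02e1 → match.

valid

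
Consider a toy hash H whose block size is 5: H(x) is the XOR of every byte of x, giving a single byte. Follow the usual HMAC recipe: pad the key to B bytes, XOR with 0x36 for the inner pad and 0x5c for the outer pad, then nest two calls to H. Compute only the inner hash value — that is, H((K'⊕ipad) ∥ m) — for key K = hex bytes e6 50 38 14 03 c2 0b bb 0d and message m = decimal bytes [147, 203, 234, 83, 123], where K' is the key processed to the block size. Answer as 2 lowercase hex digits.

4a

Key hex bytes e6 50 38 14 03 c2 0b bb 0d is 9 bytes > B = 5, so hash it first: H(key) = e6, then zero-pad to 5 bytes: K' = e6 00 00 00 00.
K' ⊕ ipad = d0 36 36 36 36.
Inner input = d0 36 36 36 36 ∥ 93 cb ea 53 7b.
Inner hash: XOR d0⊕36⊕36⊕36⊕36⊕93⊕cb⊕ea⊕53⊕7b = 4a.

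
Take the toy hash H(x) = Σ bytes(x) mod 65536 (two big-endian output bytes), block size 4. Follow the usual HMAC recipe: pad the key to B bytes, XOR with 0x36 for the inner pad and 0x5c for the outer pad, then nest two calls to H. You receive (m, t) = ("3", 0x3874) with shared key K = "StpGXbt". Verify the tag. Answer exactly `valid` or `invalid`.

invalid

Key "StpGXbt" = 53 74 70 47 58 62 74 is 7 bytes > B = 4, so hash it first: H(key) = 02 ac, then zero-pad to 4 bytes: K' = 02 ac 00 00.
K' ⊕ ipad = 34 9a 36 36; K' ⊕ opad = 5e f0 5c 5c.
Inner hash: sum = 52+154+54+54+51 = 365 → 01 6d.
Outer hash (recomputed tag): sum = 94+240+92+92+1+109 = 628 → 02 74.
Recomputed tag = 0274; claimed = 3874 → mismatch.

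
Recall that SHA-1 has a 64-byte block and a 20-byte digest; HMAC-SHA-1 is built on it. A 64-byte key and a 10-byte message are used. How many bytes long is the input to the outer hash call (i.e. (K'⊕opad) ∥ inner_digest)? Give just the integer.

Key is 64 ≤ 64 bytes, zero-padded: |K'| = 64.
Outer input = (K'⊕opad) ∥ H(inner) → 64 + 20 = 84 bytes.

84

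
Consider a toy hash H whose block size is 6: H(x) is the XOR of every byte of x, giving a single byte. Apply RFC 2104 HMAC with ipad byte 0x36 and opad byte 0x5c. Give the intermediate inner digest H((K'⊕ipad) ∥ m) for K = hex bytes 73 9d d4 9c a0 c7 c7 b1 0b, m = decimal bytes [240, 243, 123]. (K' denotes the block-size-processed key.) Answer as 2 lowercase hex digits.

c4

Key hex bytes 73 9d d4 9c a0 c7 c7 b1 0b is 9 bytes > B = 6, so hash it first: H(key) = bc, then zero-pad to 6 bytes: K' = bc 00 00 00 00 00.
K' ⊕ ipad = 8a 36 36 36 36 36.
Inner input = 8a 36 36 36 36 36 ∥ f0 f3 7b.
Inner hash: XOR 8a⊕36⊕36⊕36⊕36⊕36⊕f0⊕f3⊕7b = c4.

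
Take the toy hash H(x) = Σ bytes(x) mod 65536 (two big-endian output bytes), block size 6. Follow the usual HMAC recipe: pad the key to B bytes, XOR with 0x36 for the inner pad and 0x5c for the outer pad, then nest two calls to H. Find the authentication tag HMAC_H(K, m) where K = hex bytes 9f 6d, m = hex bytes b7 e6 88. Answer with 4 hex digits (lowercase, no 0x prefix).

0269

Key hex bytes 9f 6d is 2 bytes ≤ B = 6; zero-pad to 6 bytes: K' = 9f 6d 00 00 00 00.
K' ⊕ ipad = a9 5b 36 36 36 36.  K' ⊕ opad = c3 31 5c 5c 5c 5c.
Inner input = (K'⊕ipad) ∥ m = a9 5b 36 36 36 36 ∥ b7 e6 88.
Inner hash: sum = 169+91+54+54+54+54+183+230+136 = 1025 → 04 01.
Outer input = (K'⊕opad) ∥ inner = c3 31 5c 5c 5c 5c ∥ 04 01.
Outer hash (tag): sum = 195+49+92+92+92+92+4+1 = 617 → 02 69.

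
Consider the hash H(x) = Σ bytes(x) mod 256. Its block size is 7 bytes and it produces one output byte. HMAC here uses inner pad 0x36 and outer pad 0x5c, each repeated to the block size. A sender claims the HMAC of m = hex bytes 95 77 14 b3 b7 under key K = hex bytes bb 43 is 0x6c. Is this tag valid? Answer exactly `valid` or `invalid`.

Key hex bytes bb 43 is 2 bytes ≤ B = 7; zero-pad to 7 bytes: K' = bb 43 00 00 00 00 00.
K' ⊕ ipad = 8d 75 36 36 36 36 36; K' ⊕ opad = e7 1f 5c 5c 5c 5c 5c.
Inner hash: sum = 141+117+54+54+54+54+54+149+119+20+179+183 = 1178; mod 256 = 154 → 9a.
Outer hash (recomputed tag): sum = 231+31+92+92+92+92+92+154 = 876; mod 256 = 108 → 6c.
Recomputed tag = 6c; claimed = 6c → match.

valid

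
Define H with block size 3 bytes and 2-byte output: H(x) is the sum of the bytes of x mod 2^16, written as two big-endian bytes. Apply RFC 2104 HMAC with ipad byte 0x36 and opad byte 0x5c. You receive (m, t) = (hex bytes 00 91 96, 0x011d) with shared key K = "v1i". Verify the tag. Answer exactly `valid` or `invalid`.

invalid

Key "v1i" = 76 31 69 is exactly B = 3 bytes: K' = 76 31 69.
K' ⊕ ipad = 40 07 5f; K' ⊕ opad = 2a 6d 35.
Inner hash: sum = 64+7+95+0+145+150 = 461 → 01 cd.
Outer hash (recomputed tag): sum = 42+109+53+1+205 = 410 → 01 9a.
Recomputed tag = 019a; claimed = 011d → mismatch.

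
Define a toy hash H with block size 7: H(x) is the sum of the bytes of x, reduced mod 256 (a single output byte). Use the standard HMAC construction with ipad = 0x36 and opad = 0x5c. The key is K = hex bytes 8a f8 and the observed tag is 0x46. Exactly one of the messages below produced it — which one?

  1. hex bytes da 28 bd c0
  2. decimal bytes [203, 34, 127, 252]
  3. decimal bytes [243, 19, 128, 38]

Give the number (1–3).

Key hex bytes 8a f8 is 2 bytes ≤ B = 7; zero-pad to 7 bytes: K' = 8a f8 00 00 00 00 00.
K' ⊕ ipad = bc ce 36 36 36 36 36; K' ⊕ opad = d6 a4 5c 5c 5c 5c 5c.
m1: inner = H(bc ce 36 36 36 36 36 da 28 bd c0) = 17; tag = H(d6 a4 5c 5c 5c 5c 5c 17) = 5d
m2: inner = H(bc ce 36 36 36 36 36 cb 22 7f fc) = 00; tag = H(d6 a4 5c 5c 5c 5c 5c 00) = 46 ← matches
m3: inner = H(bc ce 36 36 36 36 36 f3 13 80 26) = 44; tag = H(d6 a4 5c 5c 5c 5c 5c 44) = 8a

2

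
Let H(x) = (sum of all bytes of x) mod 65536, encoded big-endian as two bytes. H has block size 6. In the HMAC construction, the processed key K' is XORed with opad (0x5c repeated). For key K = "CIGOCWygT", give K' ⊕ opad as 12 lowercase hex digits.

Key "CIGOCWygT" = 43 49 47 4f 43 57 79 67 54 is 9 bytes > B = 6, so hash it first: H(key) = 02 f0, then zero-pad to 6 bytes: K' = 02 f0 00 00 00 00.
XOR each byte with 0x5c: 02⊕5c=5e, f0⊕5c=ac, 00⊕5c=5c, 00⊕5c=5c, 00⊕5c=5c, 00⊕5c=5c.

5eac5c5c5c5c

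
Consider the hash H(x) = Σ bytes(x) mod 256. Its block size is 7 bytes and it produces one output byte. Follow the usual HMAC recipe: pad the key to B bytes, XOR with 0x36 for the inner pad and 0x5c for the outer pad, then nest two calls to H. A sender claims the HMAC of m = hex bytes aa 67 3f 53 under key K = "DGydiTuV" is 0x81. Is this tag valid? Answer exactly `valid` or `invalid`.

Key "DGydiTuV" = 44 47 79 64 69 54 75 56 is 8 bytes > B = 7, so hash it first: H(key) = f0, then zero-pad to 7 bytes: K' = f0 00 00 00 00 00 00.
K' ⊕ ipad = c6 36 36 36 36 36 36; K' ⊕ opad = ac 5c 5c 5c 5c 5c 5c.
Inner hash: sum = 198+54+54+54+54+54+54+170+103+63+83 = 941; mod 256 = 173 → ad.
Outer hash (recomputed tag): sum = 172+92+92+92+92+92+92+173 = 897; mod 256 = 129 → 81.
Recomputed tag = 81; claimed = 81 → match.

valid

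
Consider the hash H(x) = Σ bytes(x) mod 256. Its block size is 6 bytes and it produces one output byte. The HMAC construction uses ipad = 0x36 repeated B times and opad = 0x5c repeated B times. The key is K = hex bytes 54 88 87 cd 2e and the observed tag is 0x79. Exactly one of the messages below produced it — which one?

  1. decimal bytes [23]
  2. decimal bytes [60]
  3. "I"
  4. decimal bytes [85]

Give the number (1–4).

Key hex bytes 54 88 87 cd 2e is 5 bytes ≤ B = 6; zero-pad to 6 bytes: K' = 54 88 87 cd 2e 00.
K' ⊕ ipad = 62 be b1 fb 18 36; K' ⊕ opad = 08 d4 db 91 72 5c.
m1: inner = H(62 be b1 fb 18 36 17) = 31; tag = H(08 d4 db 91 72 5c 31) = 47
m2: inner = H(62 be b1 fb 18 36 3c) = 56; tag = H(08 d4 db 91 72 5c 56) = 6c
m3: inner = H(62 be b1 fb 18 36 49) = 63; tag = H(08 d4 db 91 72 5c 63) = 79 ← matches
m4: inner = H(62 be b1 fb 18 36 55) = 6f; tag = H(08 d4 db 91 72 5c 6f) = 85

3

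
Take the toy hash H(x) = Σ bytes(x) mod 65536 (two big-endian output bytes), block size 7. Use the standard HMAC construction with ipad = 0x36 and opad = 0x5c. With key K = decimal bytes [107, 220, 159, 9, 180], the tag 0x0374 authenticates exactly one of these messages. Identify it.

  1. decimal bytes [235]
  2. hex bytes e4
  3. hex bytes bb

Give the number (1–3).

Key decimal bytes [107, 220, 159, 9, 180] = 6b dc 9f 09 b4 is 5 bytes ≤ B = 7; zero-pad to 7 bytes: K' = 6b dc 9f 09 b4 00 00.
K' ⊕ ipad = 5d ea a9 3f 82 36 36; K' ⊕ opad = 37 80 c3 55 e8 5c 5c.
m1: inner = H(5d ea a9 3f 82 36 36 eb) = 04 08; tag = H(37 80 c3 55 e8 5c 5c 04 08) = 037b
m2: inner = H(5d ea a9 3f 82 36 36 e4) = 04 01; tag = H(37 80 c3 55 e8 5c 5c 04 01) = 0374 ← matches
m3: inner = H(5d ea a9 3f 82 36 36 bb) = 03 d8; tag = H(37 80 c3 55 e8 5c 5c 03 d8) = 044a

2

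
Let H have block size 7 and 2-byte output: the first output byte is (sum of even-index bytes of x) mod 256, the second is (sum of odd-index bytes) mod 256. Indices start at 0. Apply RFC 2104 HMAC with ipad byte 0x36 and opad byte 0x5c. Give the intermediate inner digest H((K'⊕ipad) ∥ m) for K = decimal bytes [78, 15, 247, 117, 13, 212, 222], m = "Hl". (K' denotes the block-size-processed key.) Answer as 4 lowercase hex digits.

c8a6

Key decimal bytes [78, 15, 247, 117, 13, 212, 222] = 4e 0f f7 75 0d d4 de is exactly B = 7 bytes: K' = 4e 0f f7 75 0d d4 de.
K' ⊕ ipad = 78 39 c1 43 3b e2 e8.
Inner input = 78 39 c1 43 3b e2 e8 ∥ 48 6c.
Inner hash: even-index sum = 712 mod 256 = 200; odd-index sum = 422 mod 256 = 166 → c8 a6.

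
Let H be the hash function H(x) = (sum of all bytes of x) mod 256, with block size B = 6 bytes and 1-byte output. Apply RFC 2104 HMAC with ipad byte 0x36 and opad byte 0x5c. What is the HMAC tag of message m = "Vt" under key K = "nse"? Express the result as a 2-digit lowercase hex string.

0a

Key "nse" = 6e 73 65 is 3 bytes ≤ B = 6; zero-pad to 6 bytes: K' = 6e 73 65 00 00 00.
K' ⊕ ipad = 58 45 53 36 36 36.  K' ⊕ opad = 32 2f 39 5c 5c 5c.
Inner input = (K'⊕ipad) ∥ m = 58 45 53 36 36 36 ∥ 56 74.
Inner hash: sum = 88+69+83+54+54+54+86+116 = 604; mod 256 = 92 → 5c.
Outer input = (K'⊕opad) ∥ inner = 32 2f 39 5c 5c 5c ∥ 5c.
Outer hash (tag): sum = 50+47+57+92+92+92+92 = 522; mod 256 = 10 → 0a.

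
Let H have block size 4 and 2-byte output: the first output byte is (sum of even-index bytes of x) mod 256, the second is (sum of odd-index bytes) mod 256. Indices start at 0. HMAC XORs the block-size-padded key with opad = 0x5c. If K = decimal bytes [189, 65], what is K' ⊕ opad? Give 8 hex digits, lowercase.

Key decimal bytes [189, 65] = bd 41 is 2 bytes ≤ B = 4; zero-pad to 4 bytes: K' = bd 41 00 00.
XOR each byte with 0x5c: bd⊕5c=e1, 41⊕5c=1d, 00⊕5c=5c, 00⊕5c=5c.

e11d5c5c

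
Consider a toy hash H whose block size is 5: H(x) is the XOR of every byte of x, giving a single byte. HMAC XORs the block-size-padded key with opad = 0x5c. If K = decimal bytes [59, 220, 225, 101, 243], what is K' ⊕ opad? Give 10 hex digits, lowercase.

6780bd39af

Key decimal bytes [59, 220, 225, 101, 243] = 3b dc e1 65 f3 is exactly B = 5 bytes: K' = 3b dc e1 65 f3.
XOR each byte with 0x5c: 3b⊕5c=67, dc⊕5c=80, e1⊕5c=bd, 65⊕5c=39, f3⊕5c=af.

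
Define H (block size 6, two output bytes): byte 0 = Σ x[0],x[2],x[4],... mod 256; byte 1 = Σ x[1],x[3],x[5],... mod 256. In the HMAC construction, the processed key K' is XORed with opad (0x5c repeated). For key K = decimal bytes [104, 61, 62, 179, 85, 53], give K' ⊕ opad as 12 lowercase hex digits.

346162ef0969

Key decimal bytes [104, 61, 62, 179, 85, 53] = 68 3d 3e b3 55 35 is exactly B = 6 bytes: K' = 68 3d 3e b3 55 35.
XOR each byte with 0x5c: 68⊕5c=34, 3d⊕5c=61, 3e⊕5c=62, b3⊕5c=ef, 55⊕5c=09, 35⊕5c=69.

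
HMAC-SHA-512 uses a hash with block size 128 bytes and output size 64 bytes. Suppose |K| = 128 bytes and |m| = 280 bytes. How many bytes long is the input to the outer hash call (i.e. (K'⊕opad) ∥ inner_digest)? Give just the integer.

192

Key is 128 ≤ 128 bytes, zero-padded: |K'| = 128.
Outer input = (K'⊕opad) ∥ H(inner) → 128 + 64 = 192 bytes.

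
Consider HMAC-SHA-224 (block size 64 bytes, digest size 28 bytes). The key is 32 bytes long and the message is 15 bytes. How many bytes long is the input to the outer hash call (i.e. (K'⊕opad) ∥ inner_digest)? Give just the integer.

Key is 32 ≤ 64 bytes, zero-padded: |K'| = 64.
Outer input = (K'⊕opad) ∥ H(inner) → 64 + 28 = 92 bytes.

92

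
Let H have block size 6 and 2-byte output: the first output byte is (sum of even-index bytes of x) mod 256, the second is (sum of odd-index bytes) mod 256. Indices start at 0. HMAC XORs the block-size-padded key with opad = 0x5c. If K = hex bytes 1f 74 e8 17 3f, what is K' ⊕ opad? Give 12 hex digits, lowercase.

Key hex bytes 1f 74 e8 17 3f is 5 bytes ≤ B = 6; zero-pad to 6 bytes: K' = 1f 74 e8 17 3f 00.
XOR each byte with 0x5c: 1f⊕5c=43, 74⊕5c=28, e8⊕5c=b4, 17⊕5c=4b, 3f⊕5c=63, 00⊕5c=5c.

4328b44b635c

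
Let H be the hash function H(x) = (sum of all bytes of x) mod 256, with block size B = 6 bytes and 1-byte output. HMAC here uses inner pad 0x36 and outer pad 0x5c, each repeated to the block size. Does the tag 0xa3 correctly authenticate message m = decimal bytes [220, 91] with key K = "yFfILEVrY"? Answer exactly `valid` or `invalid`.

valid

Key "yFfILEVrY" = 79 46 66 49 4c 45 56 72 59 is 9 bytes > B = 6, so hash it first: H(key) = 20, then zero-pad to 6 bytes: K' = 20 00 00 00 00 00.
K' ⊕ ipad = 16 36 36 36 36 36; K' ⊕ opad = 7c 5c 5c 5c 5c 5c.
Inner hash: sum = 22+54+54+54+54+54+220+91 = 603; mod 256 = 91 → 5b.
Outer hash (recomputed tag): sum = 124+92+92+92+92+92+91 = 675; mod 256 = 163 → a3.
Recomputed tag = a3; claimed = a3 → match.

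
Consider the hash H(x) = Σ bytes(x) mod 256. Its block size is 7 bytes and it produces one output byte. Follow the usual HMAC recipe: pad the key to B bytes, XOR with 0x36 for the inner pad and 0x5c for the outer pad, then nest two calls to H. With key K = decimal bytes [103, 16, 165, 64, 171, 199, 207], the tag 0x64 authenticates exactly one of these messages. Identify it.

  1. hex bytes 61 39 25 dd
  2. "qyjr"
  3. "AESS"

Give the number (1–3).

Key decimal bytes [103, 16, 165, 64, 171, 199, 207] = 67 10 a5 40 ab c7 cf is exactly B = 7 bytes: K' = 67 10 a5 40 ab c7 cf.
K' ⊕ ipad = 51 26 93 76 9d f1 f9; K' ⊕ opad = 3b 4c f9 1c f7 9b 93.
m1: inner = H(51 26 93 76 9d f1 f9 61 39 25 dd) = a3; tag = H(3b 4c f9 1c f7 9b 93 a3) = 64 ← matches
m2: inner = H(51 26 93 76 9d f1 f9 71 79 6a 72) = cd; tag = H(3b 4c f9 1c f7 9b 93 cd) = 8e
m3: inner = H(51 26 93 76 9d f1 f9 41 45 53 53) = 33; tag = H(3b 4c f9 1c f7 9b 93 33) = f4

1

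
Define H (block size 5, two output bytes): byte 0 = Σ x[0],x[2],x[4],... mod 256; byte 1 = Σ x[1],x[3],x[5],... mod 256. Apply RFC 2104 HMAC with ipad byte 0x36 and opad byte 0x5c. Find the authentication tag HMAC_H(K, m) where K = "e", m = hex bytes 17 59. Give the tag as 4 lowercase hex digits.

74d0

Key "e" = 65 is 1 byte ≤ B = 5; zero-pad to 5 bytes: K' = 65 00 00 00 00.
K' ⊕ ipad = 53 36 36 36 36.  K' ⊕ opad = 39 5c 5c 5c 5c.
Inner input = (K'⊕ipad) ∥ m = 53 36 36 36 36 ∥ 17 59.
Inner hash: even-index sum = 280 mod 256 = 24; odd-index sum = 131 mod 256 = 131 → 18 83.
Outer input = (K'⊕opad) ∥ inner = 39 5c 5c 5c 5c ∥ 18 83.
Outer hash (tag): even-index sum = 372 mod 256 = 116; odd-index sum = 208 mod 256 = 208 → 74 d0.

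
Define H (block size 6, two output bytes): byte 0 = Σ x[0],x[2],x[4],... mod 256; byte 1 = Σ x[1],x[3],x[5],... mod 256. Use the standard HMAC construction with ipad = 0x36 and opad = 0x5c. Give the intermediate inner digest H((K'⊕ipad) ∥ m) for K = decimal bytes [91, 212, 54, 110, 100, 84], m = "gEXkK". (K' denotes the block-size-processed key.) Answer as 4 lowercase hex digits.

Key decimal bytes [91, 212, 54, 110, 100, 84] = 5b d4 36 6e 64 54 is exactly B = 6 bytes: K' = 5b d4 36 6e 64 54.
K' ⊕ ipad = 6d e2 00 58 52 62.
Inner input = 6d e2 00 58 52 62 ∥ 67 45 58 6b 4b.
Inner hash: even-index sum = 457 mod 256 = 201; odd-index sum = 588 mod 256 = 76 → c9 4c.

c94c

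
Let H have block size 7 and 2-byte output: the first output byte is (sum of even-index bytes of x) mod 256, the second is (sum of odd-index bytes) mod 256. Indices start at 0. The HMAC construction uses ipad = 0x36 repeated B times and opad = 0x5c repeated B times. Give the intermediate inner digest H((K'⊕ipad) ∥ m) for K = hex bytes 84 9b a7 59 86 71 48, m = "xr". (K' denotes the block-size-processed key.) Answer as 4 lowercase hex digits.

e3db

Key hex bytes 84 9b a7 59 86 71 48 is exactly B = 7 bytes: K' = 84 9b a7 59 86 71 48.
K' ⊕ ipad = b2 ad 91 6f b0 47 7e.
Inner input = b2 ad 91 6f b0 47 7e ∥ 78 72.
Inner hash: even-index sum = 739 mod 256 = 227; odd-index sum = 475 mod 256 = 219 → e3 db.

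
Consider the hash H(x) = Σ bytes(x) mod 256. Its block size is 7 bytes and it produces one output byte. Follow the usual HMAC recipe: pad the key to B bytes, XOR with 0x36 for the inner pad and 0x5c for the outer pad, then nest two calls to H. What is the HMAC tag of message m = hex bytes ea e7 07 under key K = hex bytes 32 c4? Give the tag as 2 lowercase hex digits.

ae

Key hex bytes 32 c4 is 2 bytes ≤ B = 7; zero-pad to 7 bytes: K' = 32 c4 00 00 00 00 00.
K' ⊕ ipad = 04 f2 36 36 36 36 36.  K' ⊕ opad = 6e 98 5c 5c 5c 5c 5c.
Inner input = (K'⊕ipad) ∥ m = 04 f2 36 36 36 36 36 ∥ ea e7 07.
Inner hash: sum = 4+242+54+54+54+54+54+234+231+7 = 988; mod 256 = 220 → dc.
Outer input = (K'⊕opad) ∥ inner = 6e 98 5c 5c 5c 5c 5c ∥ dc.
Outer hash (tag): sum = 110+152+92+92+92+92+92+220 = 942; mod 256 = 174 → ae.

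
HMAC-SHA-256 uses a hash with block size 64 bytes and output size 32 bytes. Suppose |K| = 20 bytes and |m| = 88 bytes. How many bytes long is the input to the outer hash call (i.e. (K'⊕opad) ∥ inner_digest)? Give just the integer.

Key is 20 ≤ 64 bytes, zero-padded: |K'| = 64.
Outer input = (K'⊕opad) ∥ H(inner) → 64 + 32 = 96 bytes.

96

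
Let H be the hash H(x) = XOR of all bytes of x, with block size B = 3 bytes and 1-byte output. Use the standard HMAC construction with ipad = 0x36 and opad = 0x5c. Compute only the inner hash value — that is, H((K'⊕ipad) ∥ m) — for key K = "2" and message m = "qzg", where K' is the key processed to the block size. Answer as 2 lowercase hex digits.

Key "2" = 32 is 1 byte ≤ B = 3; zero-pad to 3 bytes: K' = 32 00 00.
K' ⊕ ipad = 04 36 36.
Inner input = 04 36 36 ∥ 71 7a 67.
Inner hash: XOR 04⊕36⊕36⊕71⊕7a⊕67 = 68.

68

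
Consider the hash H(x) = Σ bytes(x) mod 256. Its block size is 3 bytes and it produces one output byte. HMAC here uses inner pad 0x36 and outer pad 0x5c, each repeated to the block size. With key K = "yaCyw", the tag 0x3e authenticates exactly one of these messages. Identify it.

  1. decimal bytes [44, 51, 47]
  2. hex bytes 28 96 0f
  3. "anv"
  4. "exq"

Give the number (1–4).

Key "yaCyw" = 79 61 43 79 77 is 5 bytes > B = 3, so hash it first: H(key) = 0d, then zero-pad to 3 bytes: K' = 0d 00 00.
K' ⊕ ipad = 3b 36 36; K' ⊕ opad = 51 5c 5c.
m1: inner = H(3b 36 36 2c 33 2f) = 35; tag = H(51 5c 5c 35) = 3e ← matches
m2: inner = H(3b 36 36 28 96 0f) = 74; tag = H(51 5c 5c 74) = 7d
m3: inner = H(3b 36 36 61 6e 76) = ec; tag = H(51 5c 5c ec) = f5
m4: inner = H(3b 36 36 65 78 71) = f5; tag = H(51 5c 5c f5) = fe

1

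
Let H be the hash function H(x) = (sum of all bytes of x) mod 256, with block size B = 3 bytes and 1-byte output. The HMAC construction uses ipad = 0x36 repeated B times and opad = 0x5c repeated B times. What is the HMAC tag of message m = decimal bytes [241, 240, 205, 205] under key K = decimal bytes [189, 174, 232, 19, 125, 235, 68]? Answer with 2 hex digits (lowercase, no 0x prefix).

11

Key decimal bytes [189, 174, 232, 19, 125, 235, 68] = bd ae e8 13 7d eb 44 is 7 bytes > B = 3, so hash it first: H(key) = 12, then zero-pad to 3 bytes: K' = 12 00 00.
K' ⊕ ipad = 24 36 36.  K' ⊕ opad = 4e 5c 5c.
Inner input = (K'⊕ipad) ∥ m = 24 36 36 ∥ f1 f0 cd cd.
Inner hash: sum = 36+54+54+241+240+205+205 = 1035; mod 256 = 11 → 0b.
Outer input = (K'⊕opad) ∥ inner = 4e 5c 5c ∥ 0b.
Outer hash (tag): sum = 78+92+92+11 = 273; mod 256 = 17 → 11.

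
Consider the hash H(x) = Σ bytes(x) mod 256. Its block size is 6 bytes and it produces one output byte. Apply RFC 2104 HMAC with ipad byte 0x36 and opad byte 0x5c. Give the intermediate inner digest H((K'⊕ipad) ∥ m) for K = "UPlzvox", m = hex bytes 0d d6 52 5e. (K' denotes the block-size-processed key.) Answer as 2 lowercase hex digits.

7f

Key "UPlzvox" = 55 50 6c 7a 76 6f 78 is 7 bytes > B = 6, so hash it first: H(key) = e8, then zero-pad to 6 bytes: K' = e8 00 00 00 00 00.
K' ⊕ ipad = de 36 36 36 36 36.
Inner input = de 36 36 36 36 36 ∥ 0d d6 52 5e.
Inner hash: sum = 222+54+54+54+54+54+13+214+82+94 = 895; mod 256 = 127 → 7f.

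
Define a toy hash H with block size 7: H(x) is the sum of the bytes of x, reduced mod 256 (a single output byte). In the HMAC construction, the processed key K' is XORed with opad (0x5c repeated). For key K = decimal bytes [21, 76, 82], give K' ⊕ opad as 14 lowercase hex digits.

Key decimal bytes [21, 76, 82] = 15 4c 52 is 3 bytes ≤ B = 7; zero-pad to 7 bytes: K' = 15 4c 52 00 00 00 00.
XOR each byte with 0x5c: 15⊕5c=49, 4c⊕5c=10, 52⊕5c=0e, 00⊕5c=5c, 00⊕5c=5c, 00⊕5c=5c, 00⊕5c=5c.

49100e5c5c5c5c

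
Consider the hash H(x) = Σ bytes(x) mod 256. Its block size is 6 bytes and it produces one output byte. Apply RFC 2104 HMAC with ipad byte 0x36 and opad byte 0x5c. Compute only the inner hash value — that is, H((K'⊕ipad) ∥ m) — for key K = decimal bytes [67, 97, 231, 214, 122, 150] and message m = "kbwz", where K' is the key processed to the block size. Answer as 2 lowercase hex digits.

Key decimal bytes [67, 97, 231, 214, 122, 150] = 43 61 e7 d6 7a 96 is exactly B = 6 bytes: K' = 43 61 e7 d6 7a 96.
K' ⊕ ipad = 75 57 d1 e0 4c a0.
Inner input = 75 57 d1 e0 4c a0 ∥ 6b 62 77 7a.
Inner hash: sum = 117+87+209+224+76+160+107+98+119+122 = 1319; mod 256 = 39 → 27.

27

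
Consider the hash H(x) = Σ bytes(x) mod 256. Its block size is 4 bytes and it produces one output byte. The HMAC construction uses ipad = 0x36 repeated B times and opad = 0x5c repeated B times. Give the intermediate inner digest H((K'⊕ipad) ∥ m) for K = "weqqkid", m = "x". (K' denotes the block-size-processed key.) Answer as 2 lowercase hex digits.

da

Key "weqqkid" = 77 65 71 71 6b 69 64 is 7 bytes > B = 4, so hash it first: H(key) = f6, then zero-pad to 4 bytes: K' = f6 00 00 00.
K' ⊕ ipad = c0 36 36 36.
Inner input = c0 36 36 36 ∥ 78.
Inner hash: sum = 192+54+54+54+120 = 474; mod 256 = 218 → da.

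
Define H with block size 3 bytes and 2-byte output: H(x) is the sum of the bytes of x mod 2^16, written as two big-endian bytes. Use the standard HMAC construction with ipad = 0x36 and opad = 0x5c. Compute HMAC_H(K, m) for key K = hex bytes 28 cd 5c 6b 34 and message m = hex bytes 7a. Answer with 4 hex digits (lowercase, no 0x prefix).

0213

Key hex bytes 28 cd 5c 6b 34 is 5 bytes > B = 3, so hash it first: H(key) = 01 f0, then zero-pad to 3 bytes: K' = 01 f0 00.
K' ⊕ ipad = 37 c6 36.  K' ⊕ opad = 5d ac 5c.
Inner input = (K'⊕ipad) ∥ m = 37 c6 36 ∥ 7a.
Inner hash: sum = 55+198+54+122 = 429 → 01 ad.
Outer input = (K'⊕opad) ∥ inner = 5d ac 5c ∥ 01 ad.
Outer hash (tag): sum = 93+172+92+1+173 = 531 → 02 13.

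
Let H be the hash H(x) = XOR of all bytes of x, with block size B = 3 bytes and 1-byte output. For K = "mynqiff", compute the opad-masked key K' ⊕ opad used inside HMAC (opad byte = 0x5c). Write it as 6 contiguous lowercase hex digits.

3e5c5c

Key "mynqiff" = 6d 79 6e 71 69 66 66 is 7 bytes > B = 3, so hash it first: H(key) = 62, then zero-pad to 3 bytes: K' = 62 00 00.
XOR each byte with 0x5c: 62⊕5c=3e, 00⊕5c=5c, 00⊕5c=5c.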